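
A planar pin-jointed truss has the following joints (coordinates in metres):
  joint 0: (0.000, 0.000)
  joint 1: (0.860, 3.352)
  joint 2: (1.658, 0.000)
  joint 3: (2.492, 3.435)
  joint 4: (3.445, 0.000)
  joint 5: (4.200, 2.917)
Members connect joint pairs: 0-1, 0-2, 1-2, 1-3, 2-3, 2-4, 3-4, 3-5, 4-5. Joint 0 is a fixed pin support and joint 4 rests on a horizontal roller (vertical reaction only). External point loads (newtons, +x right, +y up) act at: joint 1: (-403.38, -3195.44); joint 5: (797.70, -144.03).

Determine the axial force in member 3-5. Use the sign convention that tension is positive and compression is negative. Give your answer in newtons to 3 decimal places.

N=6 nodes, M=9 members, R=3 reactions → 2N=12, M+R=12
member 0 (0-1): L=3.4606, (cx,cy)=(0.2485,0.9686)
member 1 (0-2): L=1.6580, (cx,cy)=(1.0000,0.0000)
member 2 (1-2): L=3.4457, (cx,cy)=(0.2316,-0.9728)
member 3 (1-3): L=1.6341, (cx,cy)=(0.9987,0.0508)
member 4 (2-3): L=3.5348, (cx,cy)=(0.2359,0.9718)
member 5 (2-4): L=1.7870, (cx,cy)=(1.0000,0.0000)
member 6 (3-4): L=3.5647, (cx,cy)=(0.2673,-0.9636)
member 7 (3-5): L=1.7848, (cx,cy)=(0.9570,-0.2902)
member 8 (4-5): L=3.0131, (cx,cy)=(0.2506,0.9681)
solve A·x = −loads:
  F[0-1] = -2150.6958 N (compression)
  F[0-2] = +928.7989 N (tension)
  F[1-2] = -1136.3937 N (compression)
  F[1-3] = +132.2542 N (tension)
  F[2-3] = +1137.6156 N (tension)
  F[2-4] = +397.2074 N (tension)
  F[3-4] = -1397.8959 N (compression)
  F[3-5] = +809.0280 N (tension)
  F[4-5] = +93.7614 N (tension)
  Rx@0 = -394.3200 N
  Ry@0 = +2083.2246 N
  Ry@4 = +1256.2454 N

809.028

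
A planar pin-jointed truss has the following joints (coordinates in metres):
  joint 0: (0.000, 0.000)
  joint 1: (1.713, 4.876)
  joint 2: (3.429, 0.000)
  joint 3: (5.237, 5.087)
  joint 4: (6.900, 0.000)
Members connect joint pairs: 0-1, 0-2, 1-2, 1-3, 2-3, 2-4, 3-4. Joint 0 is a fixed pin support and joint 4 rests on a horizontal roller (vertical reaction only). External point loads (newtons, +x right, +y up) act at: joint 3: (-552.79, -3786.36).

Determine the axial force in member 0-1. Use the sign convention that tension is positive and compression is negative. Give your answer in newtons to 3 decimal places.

N=5 nodes, M=7 members, R=3 reactions → 2N=10, M+R=10
member 0 (0-1): L=5.1681, (cx,cy)=(0.3315,0.9435)
member 1 (0-2): L=3.4290, (cx,cy)=(1.0000,0.0000)
member 2 (1-2): L=5.1691, (cx,cy)=(0.3320,-0.9433)
member 3 (1-3): L=3.5303, (cx,cy)=(0.9982,0.0598)
member 4 (2-3): L=5.3987, (cx,cy)=(0.3349,0.9423)
member 5 (2-4): L=3.4710, (cx,cy)=(1.0000,0.0000)
member 6 (3-4): L=5.3519, (cx,cy)=(0.3107,-0.9505)
solve A·x = −loads:
  F[0-1] = -1399.2049 N (compression)
  F[0-2] = -89.0188 N (compression)
  F[1-2] = +1341.7633 N (tension)
  F[1-3] = -910.8246 N (compression)
  F[2-3] = -1343.2352 N (compression)
  F[2-4] = +806.2460 N (tension)
  F[3-4] = -2594.6910 N (compression)
  Rx@0 = +552.7900 N
  Ry@0 = +1320.1101 N
  Ry@4 = +2466.2499 N

-1399.205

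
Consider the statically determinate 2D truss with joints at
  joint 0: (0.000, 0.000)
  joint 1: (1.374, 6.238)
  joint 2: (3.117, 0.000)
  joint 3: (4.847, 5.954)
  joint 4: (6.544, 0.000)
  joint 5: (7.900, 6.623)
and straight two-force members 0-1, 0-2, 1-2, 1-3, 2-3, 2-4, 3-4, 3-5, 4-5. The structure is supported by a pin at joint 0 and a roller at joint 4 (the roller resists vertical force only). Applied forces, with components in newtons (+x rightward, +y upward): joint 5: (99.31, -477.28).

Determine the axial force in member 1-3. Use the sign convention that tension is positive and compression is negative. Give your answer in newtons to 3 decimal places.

102.310

N=6 nodes, M=9 members, R=3 reactions → 2N=12, M+R=12
member 0 (0-1): L=6.3875, (cx,cy)=(0.2151,0.9766)
member 1 (0-2): L=3.1170, (cx,cy)=(1.0000,0.0000)
member 2 (1-2): L=6.4769, (cx,cy)=(0.2691,-0.9631)
member 3 (1-3): L=3.4846, (cx,cy)=(0.9967,-0.0815)
member 4 (2-3): L=6.2002, (cx,cy)=(0.2790,0.9603)
member 5 (2-4): L=3.4270, (cx,cy)=(1.0000,0.0000)
member 6 (3-4): L=6.1911, (cx,cy)=(0.2741,-0.9617)
member 7 (3-5): L=3.1254, (cx,cy)=(0.9768,0.2140)
member 8 (4-5): L=6.7604, (cx,cy)=(0.2006,0.9797)
solve A·x = −loads:
  F[0-1] = +204.1873 N (tension)
  F[0-2] = +55.3880 N (tension)
  F[1-2] = -215.7031 N (compression)
  F[1-3] = +102.3100 N (tension)
  F[2-3] = +216.3377 N (tension)
  F[2-4] = -63.0225 N (compression)
  F[3-4] = -160.3459 N (compression)
  F[3-5] = +211.1782 N (tension)
  F[4-5] = -533.3212 N (compression)
  Rx@0 = -99.3100 N
  Ry@0 = -199.4074 N
  Ry@4 = +676.6874 N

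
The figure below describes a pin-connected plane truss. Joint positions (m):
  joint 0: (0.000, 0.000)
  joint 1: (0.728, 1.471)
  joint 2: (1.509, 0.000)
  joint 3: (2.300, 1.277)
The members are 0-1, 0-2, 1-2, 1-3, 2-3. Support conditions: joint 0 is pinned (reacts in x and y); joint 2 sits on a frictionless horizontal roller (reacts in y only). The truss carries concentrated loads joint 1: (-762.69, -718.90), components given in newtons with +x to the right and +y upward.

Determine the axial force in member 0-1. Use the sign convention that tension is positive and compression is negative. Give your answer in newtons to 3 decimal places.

-1244.699

N=4 nodes, M=5 members, R=3 reactions → 2N=8, M+R=8
member 0 (0-1): L=1.6413, (cx,cy)=(0.4436,0.8962)
member 1 (0-2): L=1.5090, (cx,cy)=(1.0000,0.0000)
member 2 (1-2): L=1.6655, (cx,cy)=(0.4689,-0.8832)
member 3 (1-3): L=1.5839, (cx,cy)=(0.9925,-0.1225)
member 4 (2-3): L=1.5021, (cx,cy)=(0.5266,0.8501)
solve A·x = −loads:
  F[0-1] = -1244.6992 N (compression)
  F[0-2] = -210.5985 N (compression)
  F[1-2] = +449.0988 N (tension)
  F[1-3] = -0.0000 N (compression)
  F[2-3] = +0.0000 N (tension)
  Rx@0 = +762.6900 N
  Ry@0 = +1115.5586 N
  Ry@2 = -396.6586 N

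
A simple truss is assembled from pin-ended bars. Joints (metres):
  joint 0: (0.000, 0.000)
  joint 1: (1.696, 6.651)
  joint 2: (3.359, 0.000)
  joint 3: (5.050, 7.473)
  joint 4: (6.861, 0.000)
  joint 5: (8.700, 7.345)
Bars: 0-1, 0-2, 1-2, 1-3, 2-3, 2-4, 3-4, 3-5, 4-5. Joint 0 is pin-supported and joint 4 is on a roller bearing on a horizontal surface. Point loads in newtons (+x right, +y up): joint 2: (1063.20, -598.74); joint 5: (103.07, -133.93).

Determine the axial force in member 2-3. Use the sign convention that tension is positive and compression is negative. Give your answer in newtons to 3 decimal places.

N=6 nodes, M=9 members, R=3 reactions → 2N=12, M+R=12
member 0 (0-1): L=6.8638, (cx,cy)=(0.2471,0.9690)
member 1 (0-2): L=3.3590, (cx,cy)=(1.0000,0.0000)
member 2 (1-2): L=6.8558, (cx,cy)=(0.2426,-0.9701)
member 3 (1-3): L=3.4533, (cx,cy)=(0.9713,0.2380)
member 4 (2-3): L=7.6619, (cx,cy)=(0.2207,0.9753)
member 5 (2-4): L=3.5020, (cx,cy)=(1.0000,0.0000)
member 6 (3-4): L=7.6893, (cx,cy)=(0.2355,-0.9719)
member 7 (3-5): L=3.6522, (cx,cy)=(0.9994,-0.0350)
member 8 (4-5): L=7.5717, (cx,cy)=(0.2429,0.9701)
solve A·x = −loads:
  F[0-1] = -164.4704 N (compression)
  F[0-2] = +1206.9094 N (tension)
  F[1-2] = +145.1176 N (tension)
  F[1-3] = -78.0850 N (compression)
  F[2-3] = +469.5346 N (tension)
  F[2-4] = +75.2835 N (tension)
  F[3-4] = -456.9733 N (compression)
  F[3-5] = +135.4969 N (tension)
  F[4-5] = -133.1687 N (compression)
  Rx@0 = -1166.2700 N
  Ry@0 = +159.3705 N
  Ry@4 = +573.2995 N

469.535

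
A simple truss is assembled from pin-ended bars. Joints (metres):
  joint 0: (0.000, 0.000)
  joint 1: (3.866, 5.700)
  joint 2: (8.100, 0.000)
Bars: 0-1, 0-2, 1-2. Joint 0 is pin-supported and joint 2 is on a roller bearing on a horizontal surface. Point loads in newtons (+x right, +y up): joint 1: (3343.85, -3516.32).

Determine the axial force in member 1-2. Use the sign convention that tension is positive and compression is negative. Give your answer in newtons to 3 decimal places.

N=3 nodes, M=3 members, R=3 reactions → 2N=6, M+R=6
member 0 (0-1): L=6.8874, (cx,cy)=(0.5613,0.8276)
member 1 (0-2): L=8.1000, (cx,cy)=(1.0000,0.0000)
member 2 (1-2): L=7.1005, (cx,cy)=(0.5963,-0.8028)
solve A·x = −loads:
  F[0-1] = +622.3321 N (tension)
  F[0-2] = +2994.5245 N (tension)
  F[1-2] = -5021.8585 N (compression)
  Rx@0 = -3343.8500 N
  Ry@0 = -515.0427 N
  Ry@2 = +4031.3627 N

-5021.858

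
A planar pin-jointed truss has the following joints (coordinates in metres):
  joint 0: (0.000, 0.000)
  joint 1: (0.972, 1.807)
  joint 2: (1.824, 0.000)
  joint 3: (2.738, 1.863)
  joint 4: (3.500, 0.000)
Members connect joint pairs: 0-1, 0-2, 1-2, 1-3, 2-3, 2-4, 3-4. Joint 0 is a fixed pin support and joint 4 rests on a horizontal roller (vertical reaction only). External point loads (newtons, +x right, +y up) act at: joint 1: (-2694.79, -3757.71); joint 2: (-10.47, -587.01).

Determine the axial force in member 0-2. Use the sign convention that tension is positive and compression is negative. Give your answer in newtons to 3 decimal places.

N=5 nodes, M=7 members, R=3 reactions → 2N=10, M+R=10
member 0 (0-1): L=2.0518, (cx,cy)=(0.4737,0.8807)
member 1 (0-2): L=1.8240, (cx,cy)=(1.0000,0.0000)
member 2 (1-2): L=1.9978, (cx,cy)=(0.4265,-0.9045)
member 3 (1-3): L=1.7669, (cx,cy)=(0.9995,0.0317)
member 4 (2-3): L=2.0751, (cx,cy)=(0.4405,0.8978)
member 5 (2-4): L=1.6760, (cx,cy)=(1.0000,0.0000)
member 6 (3-4): L=2.0128, (cx,cy)=(0.3786,-0.9256)
solve A·x = −loads:
  F[0-1] = -4980.8595 N (compression)
  F[0-2] = -345.7175 N (compression)
  F[1-2] = +696.5355 N (tension)
  F[1-3] = +38.2139 N (tension)
  F[2-3] = -47.9039 N (compression)
  F[2-4] = -17.0952 N (compression)
  F[3-4] = +45.1567 N (tension)
  Rx@0 = +2705.2600 N
  Ry@0 = +4386.5158 N
  Ry@4 = -41.7958 N

-345.717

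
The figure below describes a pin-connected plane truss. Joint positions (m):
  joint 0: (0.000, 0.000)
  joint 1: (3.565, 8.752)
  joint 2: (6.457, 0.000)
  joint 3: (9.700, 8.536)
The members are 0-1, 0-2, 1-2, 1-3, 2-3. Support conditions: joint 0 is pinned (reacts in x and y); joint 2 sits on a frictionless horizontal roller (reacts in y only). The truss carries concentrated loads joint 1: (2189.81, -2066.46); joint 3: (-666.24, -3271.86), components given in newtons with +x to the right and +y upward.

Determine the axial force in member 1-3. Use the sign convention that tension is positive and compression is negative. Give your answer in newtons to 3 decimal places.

N=4 nodes, M=5 members, R=3 reactions → 2N=8, M+R=8
member 0 (0-1): L=9.4502, (cx,cy)=(0.3772,0.9261)
member 1 (0-2): L=6.4570, (cx,cy)=(1.0000,0.0000)
member 2 (1-2): L=9.2174, (cx,cy)=(0.3138,-0.9495)
member 3 (1-3): L=6.1388, (cx,cy)=(0.9994,-0.0352)
member 4 (2-3): L=9.1313, (cx,cy)=(0.3552,0.9348)
solve A·x = −loads:
  F[0-1] = +3028.9044 N (tension)
  F[0-2] = +380.9469 N (tension)
  F[1-2] = -5151.7557 N (compression)
  F[1-3] = +569.5452 N (tension)
  F[2-3] = -3478.5955 N (compression)
  Rx@0 = -1523.5700 N
  Ry@0 = -2805.1157 N
  Ry@2 = +8143.4357 N

569.545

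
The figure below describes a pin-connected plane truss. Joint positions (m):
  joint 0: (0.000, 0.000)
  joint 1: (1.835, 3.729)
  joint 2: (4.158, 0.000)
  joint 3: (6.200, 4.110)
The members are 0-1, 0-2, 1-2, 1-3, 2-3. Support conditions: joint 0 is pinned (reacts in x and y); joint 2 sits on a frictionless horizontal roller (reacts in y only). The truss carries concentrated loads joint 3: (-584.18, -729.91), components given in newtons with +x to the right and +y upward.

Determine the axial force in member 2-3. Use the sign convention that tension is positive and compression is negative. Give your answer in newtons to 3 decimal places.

-792.464

N=4 nodes, M=5 members, R=3 reactions → 2N=8, M+R=8
member 0 (0-1): L=4.1560, (cx,cy)=(0.4415,0.8972)
member 1 (0-2): L=4.1580, (cx,cy)=(1.0000,0.0000)
member 2 (1-2): L=4.3934, (cx,cy)=(0.5288,-0.8488)
member 3 (1-3): L=4.3816, (cx,cy)=(0.9962,0.0870)
member 4 (2-3): L=4.5893, (cx,cy)=(0.4449,0.8956)
solve A·x = −loads:
  F[0-1] = -244.0532 N (compression)
  F[0-2] = -476.4241 N (compression)
  F[1-2] = +234.1758 N (tension)
  F[1-3] = -232.4569 N (compression)
  F[2-3] = -792.4638 N (compression)
  Rx@0 = +584.1800 N
  Ry@0 = +218.9763 N
  Ry@2 = +510.9337 N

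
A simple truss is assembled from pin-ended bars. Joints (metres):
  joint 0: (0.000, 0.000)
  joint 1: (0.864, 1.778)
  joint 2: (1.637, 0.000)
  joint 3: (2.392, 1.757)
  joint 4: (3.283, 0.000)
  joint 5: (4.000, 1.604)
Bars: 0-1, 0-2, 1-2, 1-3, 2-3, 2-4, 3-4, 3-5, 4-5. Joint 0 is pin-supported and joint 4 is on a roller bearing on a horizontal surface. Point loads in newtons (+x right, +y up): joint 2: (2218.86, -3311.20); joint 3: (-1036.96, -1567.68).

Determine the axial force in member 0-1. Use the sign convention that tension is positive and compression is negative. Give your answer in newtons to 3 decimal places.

-2935.826

N=6 nodes, M=9 members, R=3 reactions → 2N=12, M+R=12
member 0 (0-1): L=1.9768, (cx,cy)=(0.4371,0.8994)
member 1 (0-2): L=1.6370, (cx,cy)=(1.0000,0.0000)
member 2 (1-2): L=1.9388, (cx,cy)=(0.3987,-0.9171)
member 3 (1-3): L=1.5281, (cx,cy)=(0.9999,-0.0137)
member 4 (2-3): L=1.9123, (cx,cy)=(0.3948,0.9188)
member 5 (2-4): L=1.6460, (cx,cy)=(1.0000,0.0000)
member 6 (3-4): L=1.9700, (cx,cy)=(0.4523,-0.8919)
member 7 (3-5): L=1.6153, (cx,cy)=(0.9955,-0.0947)
member 8 (4-5): L=1.7570, (cx,cy)=(0.4081,0.9129)
solve A·x = −loads:
  F[0-1] = -2935.8256 N (compression)
  F[0-2] = +2465.0545 N (tension)
  F[1-2] = +2915.9769 N (tension)
  F[1-3] = -2446.0066 N (compression)
  F[2-3] = +693.3442 N (tension)
  F[2-4] = +1135.0815 N (tension)
  F[3-4] = -2509.6736 N (compression)
  F[3-5] = +0.0000 N (tension)
  F[4-5] = -0.0000 N (compression)
  Rx@0 = -1181.9000 N
  Ry@0 = +2640.5656 N
  Ry@4 = +2238.3144 N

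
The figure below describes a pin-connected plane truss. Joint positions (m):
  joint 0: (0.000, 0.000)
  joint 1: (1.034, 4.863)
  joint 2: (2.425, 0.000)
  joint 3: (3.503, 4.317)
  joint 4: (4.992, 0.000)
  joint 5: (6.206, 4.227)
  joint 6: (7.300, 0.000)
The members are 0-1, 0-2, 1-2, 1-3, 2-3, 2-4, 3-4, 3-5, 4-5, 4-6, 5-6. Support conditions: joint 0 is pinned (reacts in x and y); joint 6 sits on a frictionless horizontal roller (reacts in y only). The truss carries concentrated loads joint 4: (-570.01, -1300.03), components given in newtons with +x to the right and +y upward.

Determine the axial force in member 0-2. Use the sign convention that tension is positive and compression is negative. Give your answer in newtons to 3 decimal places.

N=7 nodes, M=11 members, R=3 reactions → 2N=14, M+R=14
member 0 (0-1): L=4.9717, (cx,cy)=(0.2080,0.9781)
member 1 (0-2): L=2.4250, (cx,cy)=(1.0000,0.0000)
member 2 (1-2): L=5.0580, (cx,cy)=(0.2750,-0.9614)
member 3 (1-3): L=2.5287, (cx,cy)=(0.9764,-0.2159)
member 4 (2-3): L=4.4496, (cx,cy)=(0.2423,0.9702)
member 5 (2-4): L=2.5670, (cx,cy)=(1.0000,0.0000)
member 6 (3-4): L=4.5666, (cx,cy)=(0.3261,-0.9453)
member 7 (3-5): L=2.7045, (cx,cy)=(0.9994,-0.0333)
member 8 (4-5): L=4.3979, (cx,cy)=(0.2760,0.9611)
member 9 (4-6): L=2.3080, (cx,cy)=(1.0000,0.0000)
member 10 (5-6): L=4.3663, (cx,cy)=(0.2506,-0.9681)
solve A·x = −loads:
  F[0-1] = -420.2116 N (compression)
  F[0-2] = -482.6158 N (compression)
  F[1-2] = +477.8341 N (tension)
  F[1-3] = -224.0888 N (compression)
  F[2-3] = -473.5164 N (compression)
  F[2-4] = -236.4881 N (compression)
  F[3-4] = +451.7202 N (tension)
  F[3-5] = -481.0785 N (compression)
  F[4-5] = +908.2886 N (tension)
  F[4-6] = +230.0860 N (tension)
  F[5-6] = -918.2988 N (compression)
  Rx@0 = +570.0100 N
  Ry@0 = +411.0232 N
  Ry@6 = +889.0068 N

-482.616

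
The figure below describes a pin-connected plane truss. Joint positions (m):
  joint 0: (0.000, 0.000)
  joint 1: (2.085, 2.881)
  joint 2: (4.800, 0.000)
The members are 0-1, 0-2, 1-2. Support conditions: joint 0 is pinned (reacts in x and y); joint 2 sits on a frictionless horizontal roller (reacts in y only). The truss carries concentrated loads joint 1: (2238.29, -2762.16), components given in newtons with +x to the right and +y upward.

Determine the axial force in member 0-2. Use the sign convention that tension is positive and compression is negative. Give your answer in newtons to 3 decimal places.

N=3 nodes, M=3 members, R=3 reactions → 2N=6, M+R=6
member 0 (0-1): L=3.5563, (cx,cy)=(0.5863,0.8101)
member 1 (0-2): L=4.8000, (cx,cy)=(1.0000,0.0000)
member 2 (1-2): L=3.9587, (cx,cy)=(0.6858,-0.7278)
solve A·x = −loads:
  F[0-1] = -270.2189 N (compression)
  F[0-2] = +2396.7141 N (tension)
  F[1-2] = -3494.6212 N (compression)
  Rx@0 = -2238.2900 N
  Ry@0 = +218.9064 N
  Ry@2 = +2543.2536 N

2396.714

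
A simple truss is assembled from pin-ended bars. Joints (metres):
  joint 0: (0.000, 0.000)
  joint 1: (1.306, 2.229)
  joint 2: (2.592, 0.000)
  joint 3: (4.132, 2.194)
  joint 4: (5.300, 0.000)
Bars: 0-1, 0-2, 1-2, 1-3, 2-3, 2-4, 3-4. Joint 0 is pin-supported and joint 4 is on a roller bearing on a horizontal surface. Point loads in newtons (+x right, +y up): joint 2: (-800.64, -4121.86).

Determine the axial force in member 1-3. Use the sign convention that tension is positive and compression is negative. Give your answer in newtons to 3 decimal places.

N=5 nodes, M=7 members, R=3 reactions → 2N=10, M+R=10
member 0 (0-1): L=2.5834, (cx,cy)=(0.5055,0.8628)
member 1 (0-2): L=2.5920, (cx,cy)=(1.0000,0.0000)
member 2 (1-2): L=2.5734, (cx,cy)=(0.4997,-0.8662)
member 3 (1-3): L=2.8262, (cx,cy)=(0.9999,-0.0124)
member 4 (2-3): L=2.6805, (cx,cy)=(0.5745,0.8185)
member 5 (2-4): L=2.7080, (cx,cy)=(1.0000,0.0000)
member 6 (3-4): L=2.4855, (cx,cy)=(0.4699,-0.8827)
solve A·x = −loads:
  F[0-1] = -2440.9089 N (compression)
  F[0-2] = +433.3145 N (tension)
  F[1-2] = +2466.6797 N (tension)
  F[1-3] = -2466.8265 N (compression)
  F[2-3] = +2425.5166 N (tension)
  F[2-4] = +1073.1454 N (tension)
  F[3-4] = -2283.6775 N (compression)
  Rx@0 = +800.6400 N
  Ry@0 = +2106.0371 N
  Ry@4 = +2015.8229 N

-2466.827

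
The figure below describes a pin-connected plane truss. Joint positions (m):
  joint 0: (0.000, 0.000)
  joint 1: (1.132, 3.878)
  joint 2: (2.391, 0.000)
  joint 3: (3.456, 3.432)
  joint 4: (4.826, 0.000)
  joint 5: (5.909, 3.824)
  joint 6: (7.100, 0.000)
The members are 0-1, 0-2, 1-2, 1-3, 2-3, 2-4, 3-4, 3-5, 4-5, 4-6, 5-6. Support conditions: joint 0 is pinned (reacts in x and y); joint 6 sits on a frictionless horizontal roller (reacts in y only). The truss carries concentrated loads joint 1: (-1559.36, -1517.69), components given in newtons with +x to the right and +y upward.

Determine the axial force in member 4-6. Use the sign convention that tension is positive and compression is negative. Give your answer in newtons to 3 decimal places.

N=7 nodes, M=11 members, R=3 reactions → 2N=14, M+R=14
member 0 (0-1): L=4.0398, (cx,cy)=(0.2802,0.9599)
member 1 (0-2): L=2.3910, (cx,cy)=(1.0000,0.0000)
member 2 (1-2): L=4.0772, (cx,cy)=(0.3088,-0.9511)
member 3 (1-3): L=2.3664, (cx,cy)=(0.9821,-0.1885)
member 4 (2-3): L=3.5934, (cx,cy)=(0.2964,0.9551)
member 5 (2-4): L=2.4350, (cx,cy)=(1.0000,0.0000)
member 6 (3-4): L=3.6953, (cx,cy)=(0.3707,-0.9287)
member 7 (3-5): L=2.4841, (cx,cy)=(0.9875,0.1578)
member 8 (4-5): L=3.9744, (cx,cy)=(0.2725,0.9622)
member 9 (4-6): L=2.2740, (cx,cy)=(1.0000,0.0000)
member 10 (5-6): L=4.0052, (cx,cy)=(0.2974,-0.9548)
solve A·x = −loads:
  F[0-1] = -2216.2166 N (compression)
  F[0-2] = -938.3559 N (compression)
  F[1-2] = +481.7534 N (tension)
  F[1-3] = +804.0058 N (tension)
  F[2-3] = -479.7655 N (compression)
  F[2-4] = -647.4074 N (compression)
  F[3-4] = +721.8758 N (tension)
  F[3-5] = +384.5998 N (tension)
  F[4-5] = -696.8021 N (compression)
  F[4-6] = -189.9068 N (compression)
  F[5-6] = +638.6319 N (tension)
  Rx@0 = +1559.3600 N
  Ry@0 = +2127.4327 N
  Ry@6 = -609.7427 N

-189.907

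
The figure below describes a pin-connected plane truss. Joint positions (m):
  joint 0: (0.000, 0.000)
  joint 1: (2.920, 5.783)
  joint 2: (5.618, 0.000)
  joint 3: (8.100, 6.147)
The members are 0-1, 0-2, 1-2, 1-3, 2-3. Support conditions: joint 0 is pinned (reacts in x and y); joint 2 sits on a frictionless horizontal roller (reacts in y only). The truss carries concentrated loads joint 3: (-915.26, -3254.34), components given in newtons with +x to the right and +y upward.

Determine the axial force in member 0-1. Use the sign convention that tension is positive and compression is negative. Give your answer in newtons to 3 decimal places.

N=4 nodes, M=5 members, R=3 reactions → 2N=8, M+R=8
member 0 (0-1): L=6.4784, (cx,cy)=(0.4507,0.8927)
member 1 (0-2): L=5.6180, (cx,cy)=(1.0000,0.0000)
member 2 (1-2): L=6.3814, (cx,cy)=(0.4228,-0.9062)
member 3 (1-3): L=5.1928, (cx,cy)=(0.9975,0.0701)
member 4 (2-3): L=6.6292, (cx,cy)=(0.3744,0.9273)
solve A·x = −loads:
  F[0-1] = +488.7706 N (tension)
  F[0-2] = -1135.5634 N (compression)
  F[1-2] = -449.6302 N (compression)
  F[1-3] = +411.4150 N (tension)
  F[2-3] = -3540.7129 N (compression)
  Rx@0 = +915.2600 N
  Ry@0 = -436.3063 N
  Ry@2 = +3690.6463 N

488.771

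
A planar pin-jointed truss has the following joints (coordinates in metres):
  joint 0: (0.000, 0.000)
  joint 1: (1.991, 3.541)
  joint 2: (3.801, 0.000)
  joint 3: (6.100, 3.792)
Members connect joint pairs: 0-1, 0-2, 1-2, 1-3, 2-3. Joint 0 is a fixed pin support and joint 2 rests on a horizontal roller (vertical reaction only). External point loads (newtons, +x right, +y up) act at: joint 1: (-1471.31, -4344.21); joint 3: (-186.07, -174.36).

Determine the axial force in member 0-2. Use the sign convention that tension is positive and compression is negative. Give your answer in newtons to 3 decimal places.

N=4 nodes, M=5 members, R=3 reactions → 2N=8, M+R=8
member 0 (0-1): L=4.0624, (cx,cy)=(0.4901,0.8717)
member 1 (0-2): L=3.8010, (cx,cy)=(1.0000,0.0000)
member 2 (1-2): L=3.9768, (cx,cy)=(0.4551,-0.8904)
member 3 (1-3): L=4.1167, (cx,cy)=(0.9981,0.0610)
member 4 (2-3): L=4.4345, (cx,cy)=(0.5184,0.8551)
solve A·x = −loads:
  F[0-1] = -4037.7036 N (compression)
  F[0-2] = +321.5361 N (tension)
  F[1-2] = -931.9197 N (compression)
  F[1-3] = -83.6057 N (compression)
  F[2-3] = -197.9409 N (compression)
  Rx@0 = +1657.3800 N
  Ry@0 = +3519.5087 N
  Ry@2 = +999.0613 N

321.536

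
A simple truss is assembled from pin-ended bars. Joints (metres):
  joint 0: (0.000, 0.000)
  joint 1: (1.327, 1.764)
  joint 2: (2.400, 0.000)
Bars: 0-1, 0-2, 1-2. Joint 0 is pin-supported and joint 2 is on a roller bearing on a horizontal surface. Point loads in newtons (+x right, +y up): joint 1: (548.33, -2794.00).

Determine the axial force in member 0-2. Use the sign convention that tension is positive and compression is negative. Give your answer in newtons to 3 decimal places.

N=3 nodes, M=3 members, R=3 reactions → 2N=6, M+R=6
member 0 (0-1): L=2.2074, (cx,cy)=(0.6012,0.7991)
member 1 (0-2): L=2.4000, (cx,cy)=(1.0000,0.0000)
member 2 (1-2): L=2.0647, (cx,cy)=(0.5197,-0.8544)
solve A·x = −loads:
  F[0-1] = -1058.8127 N (compression)
  F[0-2] = +1184.8449 N (tension)
  F[1-2] = -2279.9258 N (compression)
  Rx@0 = -548.3300 N
  Ry@0 = +846.1283 N
  Ry@2 = +1947.8717 N

1184.845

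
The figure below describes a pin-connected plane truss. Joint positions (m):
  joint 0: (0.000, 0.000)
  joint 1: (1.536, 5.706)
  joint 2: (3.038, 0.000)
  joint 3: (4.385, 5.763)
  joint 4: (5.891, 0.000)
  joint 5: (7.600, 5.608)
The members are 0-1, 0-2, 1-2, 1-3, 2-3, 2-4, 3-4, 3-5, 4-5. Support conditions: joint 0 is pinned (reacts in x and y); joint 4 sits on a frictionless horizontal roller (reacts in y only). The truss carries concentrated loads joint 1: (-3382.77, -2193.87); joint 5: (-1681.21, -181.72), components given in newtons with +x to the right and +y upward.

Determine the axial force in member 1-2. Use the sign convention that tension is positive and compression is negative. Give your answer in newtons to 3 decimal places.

N=6 nodes, M=9 members, R=3 reactions → 2N=12, M+R=12
member 0 (0-1): L=5.9091, (cx,cy)=(0.2599,0.9656)
member 1 (0-2): L=3.0380, (cx,cy)=(1.0000,0.0000)
member 2 (1-2): L=5.9004, (cx,cy)=(0.2546,-0.9671)
member 3 (1-3): L=2.8496, (cx,cy)=(0.9998,0.0200)
member 4 (2-3): L=5.9183, (cx,cy)=(0.2276,0.9738)
member 5 (2-4): L=2.8530, (cx,cy)=(1.0000,0.0000)
member 6 (3-4): L=5.9565, (cx,cy)=(0.2528,-0.9675)
member 7 (3-5): L=3.2187, (cx,cy)=(0.9988,-0.0482)
member 8 (4-5): L=5.8626, (cx,cy)=(0.2915,0.9566)
solve A·x = −loads:
  F[0-1] = -6675.5831 N (compression)
  F[0-2] = -3328.7486 N (compression)
  F[1-2] = +4407.9681 N (tension)
  F[1-3] = +525.5512 N (tension)
  F[2-3] = -4377.6470 N (compression)
  F[2-4] = -1210.3116 N (compression)
  F[3-4] = +4474.8804 N (tension)
  F[3-5] = -1604.1521 N (compression)
  F[4-5] = -270.7270 N (compression)
  Rx@0 = +5063.9800 N
  Ry@0 = +6446.1137 N
  Ry@4 = -4070.5237 N

4407.968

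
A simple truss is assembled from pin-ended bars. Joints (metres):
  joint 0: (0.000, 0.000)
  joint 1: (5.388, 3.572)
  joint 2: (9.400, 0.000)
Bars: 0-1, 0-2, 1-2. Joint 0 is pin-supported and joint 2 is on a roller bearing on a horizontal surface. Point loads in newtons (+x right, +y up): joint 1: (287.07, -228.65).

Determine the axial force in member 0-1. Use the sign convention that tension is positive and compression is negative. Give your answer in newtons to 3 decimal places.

20.807

N=3 nodes, M=3 members, R=3 reactions → 2N=6, M+R=6
member 0 (0-1): L=6.4645, (cx,cy)=(0.8335,0.5526)
member 1 (0-2): L=9.4000, (cx,cy)=(1.0000,0.0000)
member 2 (1-2): L=5.3717, (cx,cy)=(0.7469,-0.6650)
solve A·x = −loads:
  F[0-1] = +20.8066 N (tension)
  F[0-2] = +269.7282 N (tension)
  F[1-2] = -361.1424 N (compression)
  Rx@0 = -287.0700 N
  Ry@0 = -11.4968 N
  Ry@2 = +240.1468 N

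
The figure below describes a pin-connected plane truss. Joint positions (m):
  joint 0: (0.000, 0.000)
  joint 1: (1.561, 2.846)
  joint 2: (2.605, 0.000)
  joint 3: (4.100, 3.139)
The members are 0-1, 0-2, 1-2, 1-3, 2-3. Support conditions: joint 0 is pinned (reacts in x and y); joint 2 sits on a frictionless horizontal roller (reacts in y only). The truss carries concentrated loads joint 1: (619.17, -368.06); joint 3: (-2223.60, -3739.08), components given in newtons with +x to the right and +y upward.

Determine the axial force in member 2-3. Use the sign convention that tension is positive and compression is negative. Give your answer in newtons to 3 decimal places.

N=4 nodes, M=5 members, R=3 reactions → 2N=8, M+R=8
member 0 (0-1): L=3.2460, (cx,cy)=(0.4809,0.8768)
member 1 (0-2): L=2.6050, (cx,cy)=(1.0000,0.0000)
member 2 (1-2): L=3.0314, (cx,cy)=(0.3444,-0.9388)
member 3 (1-3): L=2.5559, (cx,cy)=(0.9934,0.1146)
member 4 (2-3): L=3.4768, (cx,cy)=(0.4300,0.9028)
solve A·x = −loads:
  F[0-1] = -5.2770 N (compression)
  F[0-2] = -1601.8923 N (compression)
  F[1-2] = -444.7087 N (compression)
  F[1-3] = -471.6639 N (compression)
  F[2-3] = -4081.6022 N (compression)
  Rx@0 = +1604.4300 N
  Ry@0 = +4.6267 N
  Ry@2 = +4102.5133 N

-4081.602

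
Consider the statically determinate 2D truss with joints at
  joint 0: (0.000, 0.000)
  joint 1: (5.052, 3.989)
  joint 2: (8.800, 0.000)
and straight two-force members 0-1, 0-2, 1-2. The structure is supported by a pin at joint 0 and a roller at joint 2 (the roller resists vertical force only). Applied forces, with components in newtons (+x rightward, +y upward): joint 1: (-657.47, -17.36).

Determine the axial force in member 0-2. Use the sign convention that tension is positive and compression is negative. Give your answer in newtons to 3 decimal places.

N=3 nodes, M=3 members, R=3 reactions → 2N=6, M+R=6
member 0 (0-1): L=6.4370, (cx,cy)=(0.7848,0.6197)
member 1 (0-2): L=8.8000, (cx,cy)=(1.0000,0.0000)
member 2 (1-2): L=5.4735, (cx,cy)=(0.6847,-0.7288)
solve A·x = −loads:
  F[0-1] = -492.8548 N (compression)
  F[0-2] = -270.6584 N (compression)
  F[1-2] = +395.2665 N (tension)
  Rx@0 = +657.4700 N
  Ry@0 = +305.4219 N
  Ry@2 = -288.0619 N

-270.658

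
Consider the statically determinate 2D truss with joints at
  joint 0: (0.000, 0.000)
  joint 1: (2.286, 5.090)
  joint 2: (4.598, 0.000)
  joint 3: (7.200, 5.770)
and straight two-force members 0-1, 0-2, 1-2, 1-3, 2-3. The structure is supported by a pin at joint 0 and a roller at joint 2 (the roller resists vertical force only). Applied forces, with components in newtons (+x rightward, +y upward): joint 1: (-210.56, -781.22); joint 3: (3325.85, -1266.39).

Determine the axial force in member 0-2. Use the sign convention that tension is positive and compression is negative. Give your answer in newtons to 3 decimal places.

1200.113

N=4 nodes, M=5 members, R=3 reactions → 2N=8, M+R=8
member 0 (0-1): L=5.5798, (cx,cy)=(0.4097,0.9122)
member 1 (0-2): L=4.5980, (cx,cy)=(1.0000,0.0000)
member 2 (1-2): L=5.5905, (cx,cy)=(0.4136,-0.9105)
member 3 (1-3): L=4.9608, (cx,cy)=(0.9906,0.1371)
member 4 (2-3): L=6.3296, (cx,cy)=(0.4111,0.9116)
solve A·x = −loads:
  F[0-1] = +4674.6525 N (tension)
  F[0-2] = +1200.1134 N (tension)
  F[1-2] = -4909.9518 N (compression)
  F[1-3] = +4195.9039 N (tension)
  F[2-3] = -2020.1262 N (compression)
  Rx@0 = -3115.2900 N
  Ry@0 = -4264.3258 N
  Ry@2 = +6311.9358 N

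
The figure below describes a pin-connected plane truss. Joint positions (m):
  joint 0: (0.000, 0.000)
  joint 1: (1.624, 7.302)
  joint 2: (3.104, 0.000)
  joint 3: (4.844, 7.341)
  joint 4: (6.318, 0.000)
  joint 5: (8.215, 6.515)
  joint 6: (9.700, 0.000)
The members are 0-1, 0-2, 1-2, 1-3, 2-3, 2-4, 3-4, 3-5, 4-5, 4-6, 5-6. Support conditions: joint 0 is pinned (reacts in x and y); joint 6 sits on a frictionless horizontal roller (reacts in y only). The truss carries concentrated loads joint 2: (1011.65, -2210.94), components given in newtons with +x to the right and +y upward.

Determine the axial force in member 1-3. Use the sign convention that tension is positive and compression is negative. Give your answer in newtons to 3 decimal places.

-637.577

N=7 nodes, M=11 members, R=3 reactions → 2N=14, M+R=14
member 0 (0-1): L=7.4804, (cx,cy)=(0.2171,0.9761)
member 1 (0-2): L=3.1040, (cx,cy)=(1.0000,0.0000)
member 2 (1-2): L=7.4505, (cx,cy)=(0.1986,-0.9801)
member 3 (1-3): L=3.2202, (cx,cy)=(0.9999,0.0121)
member 4 (2-3): L=7.5444, (cx,cy)=(0.2306,0.9730)
member 5 (2-4): L=3.2140, (cx,cy)=(1.0000,0.0000)
member 6 (3-4): L=7.4875, (cx,cy)=(0.1969,-0.9804)
member 7 (3-5): L=3.4707, (cx,cy)=(0.9713,-0.2380)
member 8 (4-5): L=6.7856, (cx,cy)=(0.2796,0.9601)
member 9 (4-6): L=3.3820, (cx,cy)=(1.0000,0.0000)
member 10 (5-6): L=6.6821, (cx,cy)=(0.2222,-0.9750)
solve A·x = −loads:
  F[0-1] = -1540.1734 N (compression)
  F[0-2] = +1346.0221 N (tension)
  F[1-2] = +1526.1310 N (tension)
  F[1-3] = -637.5772 N (compression)
  F[2-3] = +735.0388 N (tension)
  F[2-4] = +468.0049 N (tension)
  F[3-4] = -635.9457 N (compression)
  F[3-5] = -352.9533 N (compression)
  F[4-5] = +649.3945 N (tension)
  F[4-6] = +161.2646 N (tension)
  F[5-6] = -725.6471 N (compression)
  Rx@0 = -1011.6500 N
  Ry@0 = +1503.4392 N
  Ry@6 = +707.5008 N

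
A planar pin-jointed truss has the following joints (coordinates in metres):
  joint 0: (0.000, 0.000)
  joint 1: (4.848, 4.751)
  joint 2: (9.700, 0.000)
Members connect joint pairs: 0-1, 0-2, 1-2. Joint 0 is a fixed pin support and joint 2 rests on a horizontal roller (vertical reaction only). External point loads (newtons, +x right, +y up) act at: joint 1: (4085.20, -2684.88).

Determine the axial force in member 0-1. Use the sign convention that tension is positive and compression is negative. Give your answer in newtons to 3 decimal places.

939.974

N=3 nodes, M=3 members, R=3 reactions → 2N=6, M+R=6
member 0 (0-1): L=6.7879, (cx,cy)=(0.7142,0.6999)
member 1 (0-2): L=9.7000, (cx,cy)=(1.0000,0.0000)
member 2 (1-2): L=6.7907, (cx,cy)=(0.7145,-0.6996)
solve A·x = −loads:
  F[0-1] = +939.9744 N (tension)
  F[0-2] = +3413.8555 N (tension)
  F[1-2] = -4777.9356 N (compression)
  Rx@0 = -4085.2000 N
  Ry@0 = -657.9121 N
  Ry@2 = +3342.7921 N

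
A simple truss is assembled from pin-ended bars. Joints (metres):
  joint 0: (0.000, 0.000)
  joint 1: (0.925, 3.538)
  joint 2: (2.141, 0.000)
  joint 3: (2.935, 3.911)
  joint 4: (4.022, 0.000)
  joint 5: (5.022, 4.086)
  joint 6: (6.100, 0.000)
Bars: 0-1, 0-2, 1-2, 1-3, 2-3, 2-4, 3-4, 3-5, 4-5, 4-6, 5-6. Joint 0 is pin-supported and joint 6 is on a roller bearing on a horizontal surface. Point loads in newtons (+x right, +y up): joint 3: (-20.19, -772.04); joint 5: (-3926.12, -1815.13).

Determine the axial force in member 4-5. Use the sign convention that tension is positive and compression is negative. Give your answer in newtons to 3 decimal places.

N=7 nodes, M=11 members, R=3 reactions → 2N=14, M+R=14
member 0 (0-1): L=3.6569, (cx,cy)=(0.2529,0.9675)
member 1 (0-2): L=2.1410, (cx,cy)=(1.0000,0.0000)
member 2 (1-2): L=3.7411, (cx,cy)=(0.3250,-0.9457)
member 3 (1-3): L=2.0443, (cx,cy)=(0.9832,0.1825)
member 4 (2-3): L=3.9908, (cx,cy)=(0.1990,0.9800)
member 5 (2-4): L=1.8810, (cx,cy)=(1.0000,0.0000)
member 6 (3-4): L=4.0592, (cx,cy)=(0.2678,-0.9635)
member 7 (3-5): L=2.0943, (cx,cy)=(0.9965,0.0836)
member 8 (4-5): L=4.2066, (cx,cy)=(0.2377,0.9713)
member 9 (4-6): L=2.0780, (cx,cy)=(1.0000,0.0000)
member 10 (5-6): L=4.2258, (cx,cy)=(0.2551,-0.9669)
solve A·x = −loads:
  F[0-1] = -3477.2257 N (compression)
  F[0-2] = -3066.7630 N (compression)
  F[1-2] = +3181.7766 N (tension)
  F[1-3] = -1946.4084 N (compression)
  F[2-3] = -3070.3961 N (compression)
  F[2-4] = -1421.6933 N (compression)
  F[3-4] = +2416.0926 N (tension)
  F[3-5] = -3162.4765 N (compression)
  F[4-5] = -2396.5563 N (compression)
  F[4-6] = -204.9885 N (compression)
  F[5-6] = +803.5645 N (tension)
  Rx@0 = +3946.3100 N
  Ry@0 = +3364.1485 N
  Ry@6 = -776.9785 N

-2396.556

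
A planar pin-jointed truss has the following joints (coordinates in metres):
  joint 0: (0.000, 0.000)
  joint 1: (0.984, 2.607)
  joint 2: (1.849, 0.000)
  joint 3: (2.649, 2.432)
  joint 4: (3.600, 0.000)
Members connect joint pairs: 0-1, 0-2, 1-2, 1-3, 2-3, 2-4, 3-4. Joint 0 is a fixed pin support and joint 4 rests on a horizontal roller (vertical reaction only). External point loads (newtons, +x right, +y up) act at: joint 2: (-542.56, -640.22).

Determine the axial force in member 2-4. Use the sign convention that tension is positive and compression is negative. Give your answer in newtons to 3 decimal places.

128.582

N=5 nodes, M=7 members, R=3 reactions → 2N=10, M+R=10
member 0 (0-1): L=2.7865, (cx,cy)=(0.3531,0.9356)
member 1 (0-2): L=1.8490, (cx,cy)=(1.0000,0.0000)
member 2 (1-2): L=2.7468, (cx,cy)=(0.3149,-0.9491)
member 3 (1-3): L=1.6742, (cx,cy)=(0.9945,-0.1045)
member 4 (2-3): L=2.5602, (cx,cy)=(0.3125,0.9499)
member 5 (2-4): L=1.7510, (cx,cy)=(1.0000,0.0000)
member 6 (3-4): L=2.6113, (cx,cy)=(0.3642,-0.9313)
solve A·x = −loads:
  F[0-1] = -332.8391 N (compression)
  F[0-2] = -425.0251 N (compression)
  F[1-2] = +353.4305 N (tension)
  F[1-3] = -230.0967 N (compression)
  F[2-3] = +320.8380 N (tension)
  F[2-4] = +128.5821 N (tension)
  F[3-4] = -353.0703 N (compression)
  Rx@0 = +542.5600 N
  Ry@0 = +311.3959 N
  Ry@4 = +328.8241 N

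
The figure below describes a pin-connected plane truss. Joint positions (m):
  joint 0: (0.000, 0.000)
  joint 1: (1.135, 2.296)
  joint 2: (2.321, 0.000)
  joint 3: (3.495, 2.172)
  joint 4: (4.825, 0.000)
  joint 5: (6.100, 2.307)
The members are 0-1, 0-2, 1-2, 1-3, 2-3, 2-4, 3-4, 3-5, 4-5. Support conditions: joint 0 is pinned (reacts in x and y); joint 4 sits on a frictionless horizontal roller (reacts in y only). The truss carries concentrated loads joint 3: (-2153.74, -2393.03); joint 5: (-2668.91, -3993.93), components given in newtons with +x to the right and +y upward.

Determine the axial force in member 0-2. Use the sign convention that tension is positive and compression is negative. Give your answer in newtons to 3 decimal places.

N=6 nodes, M=9 members, R=3 reactions → 2N=12, M+R=12
member 0 (0-1): L=2.5612, (cx,cy)=(0.4431,0.8964)
member 1 (0-2): L=2.3210, (cx,cy)=(1.0000,0.0000)
member 2 (1-2): L=2.5842, (cx,cy)=(0.4589,-0.8885)
member 3 (1-3): L=2.3633, (cx,cy)=(0.9986,-0.0525)
member 4 (2-3): L=2.4690, (cx,cy)=(0.4755,0.8797)
member 5 (2-4): L=2.5040, (cx,cy)=(1.0000,0.0000)
member 6 (3-4): L=2.5469, (cx,cy)=(0.5222,-0.8528)
member 7 (3-5): L=2.6085, (cx,cy)=(0.9987,0.0518)
member 8 (4-5): L=2.6359, (cx,cy)=(0.4837,0.8752)
solve A·x = −loads:
  F[0-1] = -2063.5420 N (compression)
  F[0-2] = -3908.1946 N (compression)
  F[1-2] = +2195.7505 N (tension)
  F[1-3] = -1924.8215 N (compression)
  F[2-3] = -2217.5960 N (compression)
  F[2-4] = -1846.0129 N (compression)
  F[3-4] = -665.7928 N (compression)
  F[3-5] = -475.8497 N (compression)
  F[4-5] = -4535.1600 N (compression)
  Rx@0 = +4822.6500 N
  Ry@0 = +1849.8586 N
  Ry@4 = +4537.1014 N

-3908.195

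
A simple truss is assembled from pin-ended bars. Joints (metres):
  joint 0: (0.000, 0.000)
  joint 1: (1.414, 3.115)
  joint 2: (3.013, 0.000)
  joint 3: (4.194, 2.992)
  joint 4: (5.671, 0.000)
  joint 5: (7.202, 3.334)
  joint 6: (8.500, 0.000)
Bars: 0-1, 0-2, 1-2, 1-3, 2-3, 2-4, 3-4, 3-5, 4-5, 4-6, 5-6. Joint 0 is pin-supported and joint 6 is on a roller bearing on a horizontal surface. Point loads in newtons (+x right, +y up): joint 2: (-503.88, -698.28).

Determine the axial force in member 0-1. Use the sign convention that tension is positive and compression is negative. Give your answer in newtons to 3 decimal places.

-495.027

N=7 nodes, M=11 members, R=3 reactions → 2N=14, M+R=14
member 0 (0-1): L=3.4209, (cx,cy)=(0.4133,0.9106)
member 1 (0-2): L=3.0130, (cx,cy)=(1.0000,0.0000)
member 2 (1-2): L=3.5014, (cx,cy)=(0.4567,-0.8896)
member 3 (1-3): L=2.7827, (cx,cy)=(0.9990,-0.0442)
member 4 (2-3): L=3.2166, (cx,cy)=(0.3672,0.9302)
member 5 (2-4): L=2.6580, (cx,cy)=(1.0000,0.0000)
member 6 (3-4): L=3.3367, (cx,cy)=(0.4427,-0.8967)
member 7 (3-5): L=3.0274, (cx,cy)=(0.9936,0.1130)
member 8 (4-5): L=3.6687, (cx,cy)=(0.4173,0.9088)
member 9 (4-6): L=2.8290, (cx,cy)=(1.0000,0.0000)
member 10 (5-6): L=3.5778, (cx,cy)=(0.3628,-0.9319)
solve A·x = −loads:
  F[0-1] = -495.0273 N (compression)
  F[0-2] = -299.2652 N (compression)
  F[1-2] = +528.8671 N (tension)
  F[1-3] = -446.5691 N (compression)
  F[2-3] = +244.8832 N (tension)
  F[2-4] = +356.2232 N (tension)
  F[3-4] = -304.1337 N (compression)
  F[3-5] = -223.0254 N (compression)
  F[4-5] = +300.0942 N (tension)
  F[4-6] = +96.3649 N (tension)
  F[5-6] = -265.6167 N (compression)
  Rx@0 = +503.8800 N
  Ry@0 = +450.7603 N
  Ry@6 = +247.5197 N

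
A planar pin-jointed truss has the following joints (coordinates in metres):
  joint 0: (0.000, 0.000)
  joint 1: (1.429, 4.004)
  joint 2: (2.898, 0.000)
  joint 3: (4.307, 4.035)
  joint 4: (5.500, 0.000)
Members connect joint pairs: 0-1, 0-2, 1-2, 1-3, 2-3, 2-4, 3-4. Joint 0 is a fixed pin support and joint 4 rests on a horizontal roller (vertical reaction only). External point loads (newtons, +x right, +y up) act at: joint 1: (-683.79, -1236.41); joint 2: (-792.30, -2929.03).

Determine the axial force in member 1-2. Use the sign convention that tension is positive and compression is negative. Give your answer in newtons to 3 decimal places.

N=5 nodes, M=7 members, R=3 reactions → 2N=10, M+R=10
member 0 (0-1): L=4.2514, (cx,cy)=(0.3361,0.9418)
member 1 (0-2): L=2.8980, (cx,cy)=(1.0000,0.0000)
member 2 (1-2): L=4.2650, (cx,cy)=(0.3444,-0.9388)
member 3 (1-3): L=2.8782, (cx,cy)=(0.9999,0.0108)
member 4 (2-3): L=4.2739, (cx,cy)=(0.3297,0.9441)
member 5 (2-4): L=2.6020, (cx,cy)=(1.0000,0.0000)
member 6 (3-4): L=4.2077, (cx,cy)=(0.2835,-0.9590)
solve A·x = −loads:
  F[0-1] = -2971.5609 N (compression)
  F[0-2] = -477.2658 N (compression)
  F[1-2] = +1653.9282 N (tension)
  F[1-3] = -884.7542 N (compression)
  F[2-3] = +1457.8028 N (tension)
  F[2-4] = +404.1048 N (tension)
  F[3-4] = -1425.2632 N (compression)
  Rx@0 = +1476.0900 N
  Ry@0 = +2798.6648 N
  Ry@4 = +1366.7752 N

1653.928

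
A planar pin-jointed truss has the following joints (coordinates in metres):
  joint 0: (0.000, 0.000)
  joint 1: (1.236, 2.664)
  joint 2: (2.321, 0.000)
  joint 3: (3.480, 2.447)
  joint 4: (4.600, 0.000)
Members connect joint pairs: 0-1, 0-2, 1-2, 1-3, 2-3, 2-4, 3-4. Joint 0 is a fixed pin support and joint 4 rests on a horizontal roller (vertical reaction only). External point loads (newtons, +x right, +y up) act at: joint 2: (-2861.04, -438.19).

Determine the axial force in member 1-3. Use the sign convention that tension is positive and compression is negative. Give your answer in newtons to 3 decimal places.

-197.816

N=5 nodes, M=7 members, R=3 reactions → 2N=10, M+R=10
member 0 (0-1): L=2.9368, (cx,cy)=(0.4209,0.9071)
member 1 (0-2): L=2.3210, (cx,cy)=(1.0000,0.0000)
member 2 (1-2): L=2.8765, (cx,cy)=(0.3772,-0.9261)
member 3 (1-3): L=2.2545, (cx,cy)=(0.9954,-0.0963)
member 4 (2-3): L=2.7076, (cx,cy)=(0.4281,0.9038)
member 5 (2-4): L=2.2790, (cx,cy)=(1.0000,0.0000)
member 6 (3-4): L=2.6911, (cx,cy)=(0.4162,-0.9093)
solve A·x = −loads:
  F[0-1] = -239.3228 N (compression)
  F[0-2] = -2760.3159 N (compression)
  F[1-2] = +254.9689 N (tension)
  F[1-3] = -197.8162 N (compression)
  F[2-3] = +223.5733 N (tension)
  F[2-4] = +101.1961 N (tension)
  F[3-4] = -243.1539 N (compression)
  Rx@0 = +2861.0400 N
  Ry@0 = +217.0946 N
  Ry@4 = +221.0954 N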